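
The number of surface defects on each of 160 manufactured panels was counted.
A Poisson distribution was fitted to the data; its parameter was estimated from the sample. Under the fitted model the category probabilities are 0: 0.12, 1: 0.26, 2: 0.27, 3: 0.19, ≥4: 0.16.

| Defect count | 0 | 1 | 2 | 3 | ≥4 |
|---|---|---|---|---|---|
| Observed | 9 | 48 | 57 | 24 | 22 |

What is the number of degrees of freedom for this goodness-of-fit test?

There are k = 5 categories and 1 parameter estimated from the data, so df = 5 − 1 − 1 = 3.

3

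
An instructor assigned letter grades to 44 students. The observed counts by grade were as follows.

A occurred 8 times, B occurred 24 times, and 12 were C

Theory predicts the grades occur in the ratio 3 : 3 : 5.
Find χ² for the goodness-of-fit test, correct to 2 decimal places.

Ratio total = 11. Expected counts: 44×3/11 = 12, 44×3/11 = 12, 44×5/11 = 20.
cat         O        E   (O−E)²/E
A           8       12      1.333
B          24       12     12.000
C          12       20      3.200
Sum = 16.53

16.53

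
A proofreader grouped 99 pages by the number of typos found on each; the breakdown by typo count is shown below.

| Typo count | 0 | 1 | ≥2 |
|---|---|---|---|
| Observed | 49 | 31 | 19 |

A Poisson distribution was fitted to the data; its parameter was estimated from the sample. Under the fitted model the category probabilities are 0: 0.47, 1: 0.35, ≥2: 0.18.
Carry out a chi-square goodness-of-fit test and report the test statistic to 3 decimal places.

0.594

Expected counts E_i = n·p_i: 99×0.47 = 46.53, 99×0.35 = 34.65, 99×0.18 = 17.82.
cat         O        E   (O−E)²/E
0          49    46.53     0.1311
1          31    34.65     0.3845
≥2         19    17.82     0.0781
Sum = 0.594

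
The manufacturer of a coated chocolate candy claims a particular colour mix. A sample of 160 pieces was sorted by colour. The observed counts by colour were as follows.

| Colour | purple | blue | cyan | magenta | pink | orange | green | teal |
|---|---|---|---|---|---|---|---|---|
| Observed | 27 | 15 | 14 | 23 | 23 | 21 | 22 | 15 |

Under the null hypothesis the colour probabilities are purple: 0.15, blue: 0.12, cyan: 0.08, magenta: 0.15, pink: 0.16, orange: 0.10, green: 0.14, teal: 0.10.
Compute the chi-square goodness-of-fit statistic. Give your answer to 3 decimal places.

Expected counts E_i = n·p_i: 160×0.15 = 24, 160×0.12 = 19.2, 160×0.08 = 12.8, 160×0.15 = 24, 160×0.16 = 25.6, 160×0.10 = 16, 160×0.14 = 22.4, 160×0.10 = 16.
cat          O        E   (O−E)²/E
purple      27       24     0.3750
blue        15     19.2     0.9188
cyan        14     12.8     0.1125
magenta     23       24     0.0417
pink        23     25.6     0.2641
orange      21       16     1.5625
green       22     22.4     0.0071
teal        15       16     0.0625
Sum = 3.344

3.344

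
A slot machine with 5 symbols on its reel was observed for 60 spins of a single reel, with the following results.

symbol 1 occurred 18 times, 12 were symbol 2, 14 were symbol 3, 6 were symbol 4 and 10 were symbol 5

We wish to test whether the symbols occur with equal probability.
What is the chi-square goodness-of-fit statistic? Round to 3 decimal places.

Under H₀ each category has probability 1/5, so each expected count is 60/5 = 12.
cat           O        E   (O−E)²/E
symbol 1     18       12     3.0000
symbol 2     12       12     0.0000
symbol 3     14       12     0.3333
symbol 4      6       12     3.0000
symbol 5     10       12     0.3333
Sum = 6.667

6.667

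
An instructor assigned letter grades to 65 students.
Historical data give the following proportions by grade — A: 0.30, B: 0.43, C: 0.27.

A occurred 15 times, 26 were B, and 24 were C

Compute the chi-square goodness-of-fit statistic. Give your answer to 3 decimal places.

3.545

Expected counts E_i = n·p_i: 65×0.30 = 19.5, 65×0.43 = 27.95, 65×0.27 = 17.55.
cat         O        E   (O−E)²/E
A          15     19.5     1.0385
B          26    27.95     0.1360
C          24    17.55     2.3705
Sum = 3.545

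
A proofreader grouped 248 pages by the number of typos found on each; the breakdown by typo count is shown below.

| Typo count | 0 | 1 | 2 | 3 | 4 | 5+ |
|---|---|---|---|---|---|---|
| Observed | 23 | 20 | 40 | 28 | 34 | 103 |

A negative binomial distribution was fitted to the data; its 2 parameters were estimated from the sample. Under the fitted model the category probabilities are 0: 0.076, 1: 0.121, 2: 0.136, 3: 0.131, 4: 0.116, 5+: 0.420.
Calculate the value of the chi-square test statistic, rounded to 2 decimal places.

Expected counts E_i = n·p_i: 248×0.076 = 18.848, 248×0.121 = 30.008, 248×0.136 = 33.728, 248×0.131 = 32.488, 248×0.116 = 28.768, 248×0.420 = 104.16.
cat         O        E   (O−E)²/E
0          23   18.848      0.915
1          20   30.008      3.338
2          40   33.728      1.166
3          28   32.488      0.620
4          34   28.768      0.952
5+        103   104.16      0.013
Sum = 7.00

7.00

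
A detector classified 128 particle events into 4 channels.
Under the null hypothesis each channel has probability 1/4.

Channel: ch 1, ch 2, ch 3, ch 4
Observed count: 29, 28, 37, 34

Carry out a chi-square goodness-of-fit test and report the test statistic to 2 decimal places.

1.69

Under H₀ each category has probability 1/4, so each expected count is 128/4 = 32.
ch 1: (29 − 32)²/32 = 9/32 = 0.281
ch 2: (28 − 32)²/32 = 16/32 = 0.500
ch 3: (37 − 32)²/32 = 25/32 = 0.781
ch 4: (34 − 32)²/32 = 4/32 = 0.125
Sum = 1.69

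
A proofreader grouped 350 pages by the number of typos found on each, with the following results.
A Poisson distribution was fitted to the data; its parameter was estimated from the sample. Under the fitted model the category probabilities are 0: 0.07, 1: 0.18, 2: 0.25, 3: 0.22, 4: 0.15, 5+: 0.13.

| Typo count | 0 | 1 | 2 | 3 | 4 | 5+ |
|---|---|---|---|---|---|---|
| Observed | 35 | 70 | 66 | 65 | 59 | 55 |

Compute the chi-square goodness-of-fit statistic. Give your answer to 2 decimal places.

Expected counts E_i = n·p_i: 350×0.07 = 24.5, 350×0.18 = 63, 350×0.25 = 87.5, 350×0.22 = 77, 350×0.15 = 52.5, 350×0.13 = 45.5.
χ² = (35−24.5)²/24.5 + (70−63)²/63 + (66−87.5)²/87.5 + (65−77)²/77 + (59−52.5)²/52.5 + (55−45.5)²/45.5
   = 4.500 + 0.778 + 5.283 + 1.870 + 0.805 + 1.984
Sum = 15.22

15.22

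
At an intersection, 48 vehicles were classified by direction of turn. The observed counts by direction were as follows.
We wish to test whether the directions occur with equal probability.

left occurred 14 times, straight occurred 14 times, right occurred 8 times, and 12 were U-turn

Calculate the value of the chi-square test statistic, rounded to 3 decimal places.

Expected count for each of the 4 categories: 48/4 = 12.
cat           O        E   (O−E)²/E
left         14       12     0.3333
straight     14       12     0.3333
right         8       12     1.3333
U-turn       12       12     0.0000
Sum = 2.000

2.000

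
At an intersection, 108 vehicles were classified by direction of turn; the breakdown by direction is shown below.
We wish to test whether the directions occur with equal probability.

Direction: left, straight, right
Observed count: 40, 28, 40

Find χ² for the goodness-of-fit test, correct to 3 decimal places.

2.667

Under H₀ each category has probability 1/3, so each expected count is 108/3 = 36.
cat           O        E   (O−E)²/E
left         40       36     0.4444
straight     28       36     1.7778
right        40       36     0.4444
Sum = 2.667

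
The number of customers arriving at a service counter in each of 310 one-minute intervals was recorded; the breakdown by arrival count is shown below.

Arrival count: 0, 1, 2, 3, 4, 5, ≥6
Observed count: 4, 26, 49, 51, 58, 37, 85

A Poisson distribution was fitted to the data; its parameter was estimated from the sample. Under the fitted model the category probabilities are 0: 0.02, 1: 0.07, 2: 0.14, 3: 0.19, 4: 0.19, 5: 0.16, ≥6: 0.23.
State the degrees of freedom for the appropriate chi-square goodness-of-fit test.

There are k = 7 categories and 1 parameter estimated from the data, so df = 7 − 1 − 1 = 5.

5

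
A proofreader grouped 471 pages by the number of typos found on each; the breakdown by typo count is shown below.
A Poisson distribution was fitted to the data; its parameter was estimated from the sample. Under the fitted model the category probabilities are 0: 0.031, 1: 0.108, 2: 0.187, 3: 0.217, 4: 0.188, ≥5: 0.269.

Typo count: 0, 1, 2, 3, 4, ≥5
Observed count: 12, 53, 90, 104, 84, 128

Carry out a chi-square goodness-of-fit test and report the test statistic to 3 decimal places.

0.873

Expected counts E_i = n·p_i: 471×0.031 = 14.601, 471×0.108 = 50.868, 471×0.187 = 88.077, 471×0.217 = 102.207, 471×0.188 = 88.548, 471×0.269 = 126.699.
cat         O        E   (O−E)²/E
0          12   14.601     0.4633
1          53   50.868     0.0894
2          90   88.077     0.0420
3         104  102.207     0.0315
4          84   88.548     0.2336
≥5        128  126.699     0.0134
Sum = 0.873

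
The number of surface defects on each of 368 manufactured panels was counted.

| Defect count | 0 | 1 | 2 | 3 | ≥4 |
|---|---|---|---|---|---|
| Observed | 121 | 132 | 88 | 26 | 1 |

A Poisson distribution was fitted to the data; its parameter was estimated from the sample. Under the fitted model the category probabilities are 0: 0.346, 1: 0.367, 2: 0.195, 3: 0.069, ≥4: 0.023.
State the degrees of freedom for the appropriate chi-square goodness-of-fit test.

There are k = 5 categories and 1 parameter estimated from the data, so df = 5 − 1 − 1 = 3.

3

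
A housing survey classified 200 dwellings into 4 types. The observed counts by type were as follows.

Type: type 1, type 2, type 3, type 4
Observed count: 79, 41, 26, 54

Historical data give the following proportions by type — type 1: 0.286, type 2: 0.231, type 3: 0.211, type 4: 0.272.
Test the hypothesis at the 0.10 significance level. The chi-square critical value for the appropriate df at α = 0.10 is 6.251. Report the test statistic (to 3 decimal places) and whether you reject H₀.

Expected counts E_i = n·p_i: 200×0.286 = 57.2, 200×0.231 = 46.2, 200×0.211 = 42.2, 200×0.272 = 54.4.
type 1: (79 − 57.2)²/57.2 = 475.24/57.2 = 8.3084
type 2: (41 − 46.2)²/46.2 = 27.04/46.2 = 0.5853
type 3: (26 − 42.2)²/42.2 = 262.44/42.2 = 6.2190
type 4: (54 − 54.4)²/54.4 = 0.16/54.4 = 0.0029
Sum = 15.116
df = 3. Since 15.116 > 6.251, we reject H₀.

15.116; reject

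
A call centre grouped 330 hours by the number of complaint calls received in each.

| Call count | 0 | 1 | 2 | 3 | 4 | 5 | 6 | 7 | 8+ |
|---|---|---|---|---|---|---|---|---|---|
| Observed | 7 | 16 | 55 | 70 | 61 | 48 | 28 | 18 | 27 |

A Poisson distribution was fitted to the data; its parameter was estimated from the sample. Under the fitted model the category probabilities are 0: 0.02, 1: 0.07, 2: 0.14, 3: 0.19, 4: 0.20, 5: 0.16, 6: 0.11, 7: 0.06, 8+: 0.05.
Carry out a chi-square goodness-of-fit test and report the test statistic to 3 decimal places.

Expected counts E_i = n·p_i: 330×0.02 = 6.6, 330×0.07 = 23.1, 330×0.14 = 46.2, 330×0.19 = 62.7, 330×0.20 = 66, 330×0.16 = 52.8, 330×0.11 = 36.3, 330×0.06 = 19.8, 330×0.05 = 16.5.
cat         O        E   (O−E)²/E
0           7      6.6     0.0242
1          16     23.1     2.1823
2          55     46.2     1.6762
3          70     62.7     0.8499
4          61       66     0.3788
5          48     52.8     0.4364
6          28     36.3     1.8978
7          18     19.8     0.1636
8+         27     16.5     6.6818
Sum = 14.291

14.291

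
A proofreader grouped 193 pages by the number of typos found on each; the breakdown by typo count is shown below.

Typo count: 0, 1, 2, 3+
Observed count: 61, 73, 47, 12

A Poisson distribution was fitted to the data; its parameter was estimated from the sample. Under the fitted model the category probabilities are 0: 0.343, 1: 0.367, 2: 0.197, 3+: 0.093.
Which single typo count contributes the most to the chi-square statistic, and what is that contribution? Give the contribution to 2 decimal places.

2, 2.12

Expected counts E_i = n·p_i: 193×0.343 = 66.199, 193×0.367 = 70.831, 193×0.197 = 38.021, 193×0.093 = 17.949.
0: (61 − 66.199)²/66.199 = 27.029601/66.199 = 0.408
1: (73 − 70.831)²/70.831 = 4.704561/70.831 = 0.066
2: (47 − 38.021)²/38.021 = 80.622441/38.021 = 2.120
3+: (12 − 17.949)²/17.949 = 35.390601/17.949 = 1.972
The largest term is for 2: 2.12.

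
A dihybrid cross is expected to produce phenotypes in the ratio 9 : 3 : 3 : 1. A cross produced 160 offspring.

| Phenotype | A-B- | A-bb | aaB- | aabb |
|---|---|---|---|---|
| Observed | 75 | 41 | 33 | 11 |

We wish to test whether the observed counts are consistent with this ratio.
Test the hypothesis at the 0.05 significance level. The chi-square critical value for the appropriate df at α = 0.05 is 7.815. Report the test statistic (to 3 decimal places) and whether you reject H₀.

Ratio total = 16. Expected counts: 160×9/16 = 90, 160×3/16 = 30, 160×3/16 = 30, 160×1/16 = 10.
cat         O        E   (O−E)²/E
A-B-       75       90     2.5000
A-bb       41       30     4.0333
aaB-       33       30     0.3000
aabb       11       10     0.1000
Sum = 6.933
df = 3. Since 6.933 < 7.815, we do not reject H₀.

6.933; do not reject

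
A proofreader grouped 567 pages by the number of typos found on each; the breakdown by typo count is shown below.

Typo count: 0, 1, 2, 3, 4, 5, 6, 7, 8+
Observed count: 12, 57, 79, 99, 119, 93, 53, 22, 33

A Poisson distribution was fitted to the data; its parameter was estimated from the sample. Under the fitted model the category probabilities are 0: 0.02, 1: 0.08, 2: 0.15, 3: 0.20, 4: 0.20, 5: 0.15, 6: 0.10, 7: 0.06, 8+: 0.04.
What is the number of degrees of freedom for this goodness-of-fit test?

7

There are k = 9 categories and 1 parameter estimated from the data, so df = 9 − 1 − 1 = 7.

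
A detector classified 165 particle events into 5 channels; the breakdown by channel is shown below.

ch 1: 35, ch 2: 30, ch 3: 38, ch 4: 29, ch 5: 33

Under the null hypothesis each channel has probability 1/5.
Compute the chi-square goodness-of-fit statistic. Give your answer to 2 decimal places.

1.64

Expected count for each of the 5 categories: 165/5 = 33.
ch 1: (35 − 33)²/33 = 4/33 = 0.121
ch 2: (30 − 33)²/33 = 9/33 = 0.273
ch 3: (38 − 33)²/33 = 25/33 = 0.758
ch 4: (29 − 33)²/33 = 16/33 = 0.485
ch 5: (33 − 33)²/33 = 0/33 = 0.000
Sum = 1.64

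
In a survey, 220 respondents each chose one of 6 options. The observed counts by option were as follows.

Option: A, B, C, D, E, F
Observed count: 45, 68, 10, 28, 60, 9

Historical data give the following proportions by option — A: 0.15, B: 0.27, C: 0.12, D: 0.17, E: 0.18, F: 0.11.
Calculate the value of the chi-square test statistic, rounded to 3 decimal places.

Expected counts E_i = n·p_i: 220×0.15 = 33, 220×0.27 = 59.4, 220×0.12 = 26.4, 220×0.17 = 37.4, 220×0.18 = 39.6, 220×0.11 = 24.2.
A: (45 − 33)²/33 = 144/33 = 4.3636
B: (68 − 59.4)²/59.4 = 73.96/59.4 = 1.2451
C: (10 − 26.4)²/26.4 = 268.96/26.4 = 10.1879
D: (28 − 37.4)²/37.4 = 88.36/37.4 = 2.3626
E: (60 − 39.6)²/39.6 = 416.16/39.6 = 10.5091
F: (9 − 24.2)²/24.2 = 231.04/24.2 = 9.5471
Sum = 38.215

38.215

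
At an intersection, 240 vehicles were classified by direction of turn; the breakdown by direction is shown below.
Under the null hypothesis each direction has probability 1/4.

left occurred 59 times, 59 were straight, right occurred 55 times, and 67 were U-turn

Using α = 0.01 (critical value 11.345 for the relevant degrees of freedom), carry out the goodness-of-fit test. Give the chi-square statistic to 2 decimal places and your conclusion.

1.27; do not reject

Under H₀ each category has probability 1/4, so each expected count is 240/4 = 60.
cat           O        E   (O−E)²/E
left         59       60      0.017
straight     59       60      0.017
right        55       60      0.417
U-turn       67       60      0.817
Sum = 1.27
df = 3. Since 1.27 < 11.345, we do not reject H₀.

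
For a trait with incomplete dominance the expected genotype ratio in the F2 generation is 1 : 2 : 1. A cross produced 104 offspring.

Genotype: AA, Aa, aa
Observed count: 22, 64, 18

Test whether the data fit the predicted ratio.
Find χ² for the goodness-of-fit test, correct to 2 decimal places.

5.85

Ratio total = 4. Expected counts: 104×1/4 = 26, 104×2/4 = 52, 104×1/4 = 26.
χ² = (22−26)²/26 + (64−52)²/52 + (18−26)²/26
   = 0.615 + 2.769 + 2.462
Sum = 5.85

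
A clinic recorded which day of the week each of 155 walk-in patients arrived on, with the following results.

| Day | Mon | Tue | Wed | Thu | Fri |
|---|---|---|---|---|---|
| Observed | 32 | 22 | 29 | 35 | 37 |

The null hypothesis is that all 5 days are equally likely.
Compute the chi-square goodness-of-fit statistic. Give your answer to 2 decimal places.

Under H₀ each category has probability 1/5, so each expected count is 155/5 = 31.
Mon: (32 − 31)²/31 = 1/31 = 0.032
Tue: (22 − 31)²/31 = 81/31 = 2.613
Wed: (29 − 31)²/31 = 4/31 = 0.129
Thu: (35 − 31)²/31 = 16/31 = 0.516
Fri: (37 − 31)²/31 = 36/31 = 1.161
Sum = 4.45

4.45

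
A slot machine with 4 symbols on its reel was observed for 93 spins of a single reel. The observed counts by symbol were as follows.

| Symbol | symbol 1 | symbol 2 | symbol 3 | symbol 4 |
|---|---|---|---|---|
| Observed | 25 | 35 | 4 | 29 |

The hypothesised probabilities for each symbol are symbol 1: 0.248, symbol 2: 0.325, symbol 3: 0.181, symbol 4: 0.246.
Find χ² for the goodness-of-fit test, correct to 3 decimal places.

Expected counts E_i = n·p_i: 93×0.248 = 23.064, 93×0.325 = 30.225, 93×0.181 = 16.833, 93×0.246 = 22.878.
χ² = (25−23.064)²/23.064 + (35−30.225)²/30.225 + (4−16.833)²/16.833 + (29−22.878)²/22.878
   = 0.1625 + 0.7544 + 9.7835 + 1.6382
Sum = 12.339

12.339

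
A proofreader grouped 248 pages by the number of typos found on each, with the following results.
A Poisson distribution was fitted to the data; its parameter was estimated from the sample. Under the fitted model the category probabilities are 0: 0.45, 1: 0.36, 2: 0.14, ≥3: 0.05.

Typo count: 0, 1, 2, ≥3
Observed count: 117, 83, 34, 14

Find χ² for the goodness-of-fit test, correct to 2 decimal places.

Expected counts E_i = n·p_i: 248×0.45 = 111.6, 248×0.36 = 89.28, 248×0.14 = 34.72, 248×0.05 = 12.4.
χ² = (117−111.6)²/111.6 + (83−89.28)²/89.28 + (34−34.72)²/34.72 + (14−12.4)²/12.4
   = 0.261 + 0.442 + 0.015 + 0.206
Sum = 0.92

0.92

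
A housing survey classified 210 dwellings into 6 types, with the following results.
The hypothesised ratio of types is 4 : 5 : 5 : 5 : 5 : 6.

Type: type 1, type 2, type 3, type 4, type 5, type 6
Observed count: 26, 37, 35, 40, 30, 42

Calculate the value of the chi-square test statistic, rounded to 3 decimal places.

Ratio total = 30. Expected counts: 210×4/30 = 28, 210×5/30 = 35, 210×5/30 = 35, 210×5/30 = 35, 210×5/30 = 35, 210×6/30 = 42.
cat         O        E   (O−E)²/E
type 1     26       28     0.1429
type 2     37       35     0.1143
type 3     35       35     0.0000
type 4     40       35     0.7143
type 5     30       35     0.7143
type 6     42       42     0.0000
Sum = 1.686

1.686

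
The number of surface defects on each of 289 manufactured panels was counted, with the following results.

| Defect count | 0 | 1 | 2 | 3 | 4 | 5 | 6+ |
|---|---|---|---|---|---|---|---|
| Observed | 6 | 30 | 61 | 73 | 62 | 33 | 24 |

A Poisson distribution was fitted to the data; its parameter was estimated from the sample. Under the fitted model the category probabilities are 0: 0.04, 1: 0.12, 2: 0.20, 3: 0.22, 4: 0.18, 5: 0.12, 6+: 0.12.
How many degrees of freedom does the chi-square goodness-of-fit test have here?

There are k = 7 categories and 1 parameter estimated from the data, so df = 7 − 1 − 1 = 5.

5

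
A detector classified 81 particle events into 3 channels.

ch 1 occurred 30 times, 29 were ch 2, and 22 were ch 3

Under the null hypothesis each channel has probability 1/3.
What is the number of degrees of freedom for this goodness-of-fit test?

2

There are k = 3 categories and no parameters were estimated from the data, so df = 3 − 1 = 2.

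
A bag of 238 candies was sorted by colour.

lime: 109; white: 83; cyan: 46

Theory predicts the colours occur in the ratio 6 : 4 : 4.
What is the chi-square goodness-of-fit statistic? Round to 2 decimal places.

10.91

Ratio total = 14. Expected counts: 238×6/14 = 102, 238×4/14 = 68, 238×4/14 = 68.
lime: (109 − 102)²/102 = 49/102 = 0.480
white: (83 − 68)²/68 = 225/68 = 3.309
cyan: (46 − 68)²/68 = 484/68 = 7.118
Sum = 10.91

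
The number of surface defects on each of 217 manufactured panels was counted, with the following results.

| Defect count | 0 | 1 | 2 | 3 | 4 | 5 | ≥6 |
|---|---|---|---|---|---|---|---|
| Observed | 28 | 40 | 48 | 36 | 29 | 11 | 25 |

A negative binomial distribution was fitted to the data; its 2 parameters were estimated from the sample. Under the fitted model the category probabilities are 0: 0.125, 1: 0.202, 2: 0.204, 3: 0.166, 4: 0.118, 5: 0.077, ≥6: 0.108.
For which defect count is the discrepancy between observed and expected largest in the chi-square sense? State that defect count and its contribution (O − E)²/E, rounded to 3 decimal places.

Expected counts E_i = n·p_i: 217×0.125 = 27.125, 217×0.202 = 43.834, 217×0.204 = 44.268, 217×0.166 = 36.022, 217×0.118 = 25.606, 217×0.077 = 16.709, 217×0.108 = 23.436.
χ² = (28−27.125)²/27.125 + (40−43.834)²/43.834 + (48−44.268)²/44.268 + (36−36.022)²/36.022 + (29−25.606)²/25.606 + (11−16.709)²/16.709 + (25−23.436)²/23.436
   = 0.0282 + 0.3353 + 0.3146 + 0.0000 + 0.4499 + 1.9506 + 0.1044
The largest term is for 5: 1.951.

5, 1.951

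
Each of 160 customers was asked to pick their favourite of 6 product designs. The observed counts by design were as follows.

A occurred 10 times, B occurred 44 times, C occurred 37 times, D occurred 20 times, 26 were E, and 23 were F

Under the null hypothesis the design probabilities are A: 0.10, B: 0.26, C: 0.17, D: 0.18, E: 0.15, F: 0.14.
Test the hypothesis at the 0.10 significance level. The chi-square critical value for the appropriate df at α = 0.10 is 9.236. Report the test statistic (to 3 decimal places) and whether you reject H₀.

8.791; do not reject

Expected counts E_i = n·p_i: 160×0.10 = 16, 160×0.26 = 41.6, 160×0.17 = 27.2, 160×0.18 = 28.8, 160×0.15 = 24, 160×0.14 = 22.4.
χ² = (10−16)²/16 + (44−41.6)²/41.6 + (37−27.2)²/27.2 + (20−28.8)²/28.8 + (26−24)²/24 + (23−22.4)²/22.4
   = 2.2500 + 0.1385 + 3.5309 + 2.6889 + 0.1667 + 0.0161
Sum = 8.791
df = 5. Since 8.791 < 9.236, we do not reject H₀.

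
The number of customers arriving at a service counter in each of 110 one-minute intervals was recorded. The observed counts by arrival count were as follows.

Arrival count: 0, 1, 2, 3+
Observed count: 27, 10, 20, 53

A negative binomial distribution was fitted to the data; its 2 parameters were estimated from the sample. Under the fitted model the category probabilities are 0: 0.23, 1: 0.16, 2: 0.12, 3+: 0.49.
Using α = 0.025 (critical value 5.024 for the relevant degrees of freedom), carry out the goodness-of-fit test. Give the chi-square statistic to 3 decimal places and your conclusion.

Expected counts E_i = n·p_i: 110×0.23 = 25.3, 110×0.16 = 17.6, 110×0.12 = 13.2, 110×0.49 = 53.9.
0: (27 − 25.3)²/25.3 = 2.89/25.3 = 0.1142
1: (10 − 17.6)²/17.6 = 57.76/17.6 = 3.2818
2: (20 − 13.2)²/13.2 = 46.24/13.2 = 3.5030
3+: (53 − 53.9)²/53.9 = 0.81/53.9 = 0.0150
Sum = 6.914
df = 1. Since 6.914 > 5.024, we reject H₀.

6.914; reject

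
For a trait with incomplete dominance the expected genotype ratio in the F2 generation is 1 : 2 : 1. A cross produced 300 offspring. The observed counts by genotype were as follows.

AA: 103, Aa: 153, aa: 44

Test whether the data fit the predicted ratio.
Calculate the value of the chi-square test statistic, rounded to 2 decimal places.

23.33

Ratio total = 4. Expected counts: 300×1/4 = 75, 300×2/4 = 150, 300×1/4 = 75.
cat         O        E   (O−E)²/E
AA        103       75     10.453
Aa        153      150      0.060
aa         44       75     12.813
Sum = 23.33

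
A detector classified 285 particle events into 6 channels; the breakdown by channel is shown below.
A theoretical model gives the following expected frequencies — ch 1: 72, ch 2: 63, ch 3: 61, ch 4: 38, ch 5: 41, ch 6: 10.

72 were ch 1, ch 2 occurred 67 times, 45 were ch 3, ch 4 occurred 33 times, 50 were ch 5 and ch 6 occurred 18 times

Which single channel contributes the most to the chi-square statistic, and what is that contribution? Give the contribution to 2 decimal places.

ch 6, 6.40

ch 1: (72 − 72)²/72 = 0/72 = 0.000
ch 2: (67 − 63)²/63 = 16/63 = 0.254
ch 3: (45 − 61)²/61 = 256/61 = 4.197
ch 4: (33 − 38)²/38 = 25/38 = 0.658
ch 5: (50 − 41)²/41 = 81/41 = 1.976
ch 6: (18 − 10)²/10 = 64/10 = 6.400
The largest term is for ch 6: 6.40.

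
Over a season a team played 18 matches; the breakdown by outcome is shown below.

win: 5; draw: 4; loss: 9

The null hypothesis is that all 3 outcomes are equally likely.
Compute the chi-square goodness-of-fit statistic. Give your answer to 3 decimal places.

2.333

Expected count for each of the 3 categories: 18/3 = 6.
cat         O        E   (O−E)²/E
win         5        6     0.1667
draw        4        6     0.6667
loss        9        6     1.5000
Sum = 2.333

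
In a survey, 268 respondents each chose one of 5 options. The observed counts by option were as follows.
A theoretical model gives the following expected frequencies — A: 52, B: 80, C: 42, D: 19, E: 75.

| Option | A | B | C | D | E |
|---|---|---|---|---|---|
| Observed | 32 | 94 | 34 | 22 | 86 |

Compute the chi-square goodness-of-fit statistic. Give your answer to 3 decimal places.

13.753

A: (32 − 52)²/52 = 400/52 = 7.6923
B: (94 − 80)²/80 = 196/80 = 2.4500
C: (34 − 42)²/42 = 64/42 = 1.5238
D: (22 − 19)²/19 = 9/19 = 0.4737
E: (86 − 75)²/75 = 121/75 = 1.6133
Sum = 13.753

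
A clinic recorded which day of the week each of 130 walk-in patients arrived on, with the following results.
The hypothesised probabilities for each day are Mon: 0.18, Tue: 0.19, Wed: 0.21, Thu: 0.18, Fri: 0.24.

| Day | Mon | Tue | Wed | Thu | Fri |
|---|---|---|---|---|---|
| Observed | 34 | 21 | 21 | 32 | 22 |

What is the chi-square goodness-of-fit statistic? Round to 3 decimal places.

12.683

Expected counts E_i = n·p_i: 130×0.18 = 23.4, 130×0.19 = 24.7, 130×0.21 = 27.3, 130×0.18 = 23.4, 130×0.24 = 31.2.
χ² = (34−23.4)²/23.4 + (21−24.7)²/24.7 + (21−27.3)²/27.3 + (32−23.4)²/23.4 + (22−31.2)²/31.2
   = 4.8017 + 0.5543 + 1.4538 + 3.1607 + 2.7128
Sum = 12.683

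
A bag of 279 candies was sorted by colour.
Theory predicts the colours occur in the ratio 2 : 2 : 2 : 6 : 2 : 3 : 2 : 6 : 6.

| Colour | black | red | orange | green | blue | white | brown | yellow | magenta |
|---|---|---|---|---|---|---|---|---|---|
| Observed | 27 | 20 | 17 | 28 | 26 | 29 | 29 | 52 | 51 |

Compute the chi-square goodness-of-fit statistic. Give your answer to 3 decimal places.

27.963

Ratio total = 31. Expected counts: 279×2/31 = 18, 279×2/31 = 18, 279×2/31 = 18, 279×6/31 = 54, 279×2/31 = 18, 279×3/31 = 27, 279×2/31 = 18, 279×6/31 = 54, 279×6/31 = 54.
black: (27 − 18)²/18 = 81/18 = 4.5000
red: (20 − 18)²/18 = 4/18 = 0.2222
orange: (17 − 18)²/18 = 1/18 = 0.0556
green: (28 − 54)²/54 = 676/54 = 12.5185
blue: (26 − 18)²/18 = 64/18 = 3.5556
white: (29 − 27)²/27 = 4/27 = 0.1481
brown: (29 − 18)²/18 = 121/18 = 6.7222
yellow: (52 − 54)²/54 = 4/54 = 0.0741
magenta: (51 − 54)²/54 = 9/54 = 0.1667
Sum = 27.963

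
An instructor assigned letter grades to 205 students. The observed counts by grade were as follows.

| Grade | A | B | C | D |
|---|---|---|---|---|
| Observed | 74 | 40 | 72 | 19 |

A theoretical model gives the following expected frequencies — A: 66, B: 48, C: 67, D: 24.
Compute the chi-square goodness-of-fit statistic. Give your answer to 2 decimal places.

3.72

cat         O        E   (O−E)²/E
A          74       66      0.970
B          40       48      1.333
C          72       67      0.373
D          19       24      1.042
Sum = 3.72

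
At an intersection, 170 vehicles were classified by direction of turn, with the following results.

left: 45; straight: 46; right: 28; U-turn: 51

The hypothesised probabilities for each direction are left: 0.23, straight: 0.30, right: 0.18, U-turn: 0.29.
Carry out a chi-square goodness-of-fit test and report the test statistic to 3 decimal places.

1.660

Expected counts E_i = n·p_i: 170×0.23 = 39.1, 170×0.30 = 51, 170×0.18 = 30.6, 170×0.29 = 49.3.
left: (45 − 39.1)²/39.1 = 34.81/39.1 = 0.8903
straight: (46 − 51)²/51 = 25/51 = 0.4902
right: (28 − 30.6)²/30.6 = 6.76/30.6 = 0.2209
U-turn: (51 − 49.3)²/49.3 = 2.89/49.3 = 0.0586
Sum = 1.660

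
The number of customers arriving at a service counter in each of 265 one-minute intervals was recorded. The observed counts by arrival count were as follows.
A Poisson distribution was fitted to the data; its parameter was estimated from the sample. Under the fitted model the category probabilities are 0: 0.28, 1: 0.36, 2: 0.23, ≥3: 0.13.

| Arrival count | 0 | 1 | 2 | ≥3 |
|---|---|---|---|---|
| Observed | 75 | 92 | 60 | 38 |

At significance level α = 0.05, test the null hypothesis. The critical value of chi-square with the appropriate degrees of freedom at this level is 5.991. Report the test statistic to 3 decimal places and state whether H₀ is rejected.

0.510; do not reject

Expected counts E_i = n·p_i: 265×0.28 = 74.2, 265×0.36 = 95.4, 265×0.23 = 60.95, 265×0.13 = 34.45.
cat         O        E   (O−E)²/E
0          75     74.2     0.0086
1          92     95.4     0.1212
2          60    60.95     0.0148
≥3         38    34.45     0.3658
Sum = 0.510
df = 2. Since 0.510 < 5.991, we do not reject H₀.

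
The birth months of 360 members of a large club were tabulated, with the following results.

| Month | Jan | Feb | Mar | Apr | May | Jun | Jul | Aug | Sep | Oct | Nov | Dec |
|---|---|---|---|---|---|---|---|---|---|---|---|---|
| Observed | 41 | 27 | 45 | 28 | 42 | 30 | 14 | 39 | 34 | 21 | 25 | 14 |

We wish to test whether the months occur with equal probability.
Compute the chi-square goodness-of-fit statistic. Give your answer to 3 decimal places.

Expected count for each of the 12 categories: 360/12 = 30.
χ² = (41−30)²/30 + (27−30)²/30 + (45−30)²/30 + (28−30)²/30 + (42−30)²/30 + (30−30)²/30 + (14−30)²/30 + (39−30)²/30 + (34−30)²/30 + (21−30)²/30 + (25−30)²/30 + (14−30)²/30
   = 4.0333 + 0.3000 + 7.5000 + 0.1333 + 4.8000 + 0.0000 + 8.5333 + 2.7000 + 0.5333 + 2.7000 + 0.8333 + 8.5333
Sum = 40.600

40.600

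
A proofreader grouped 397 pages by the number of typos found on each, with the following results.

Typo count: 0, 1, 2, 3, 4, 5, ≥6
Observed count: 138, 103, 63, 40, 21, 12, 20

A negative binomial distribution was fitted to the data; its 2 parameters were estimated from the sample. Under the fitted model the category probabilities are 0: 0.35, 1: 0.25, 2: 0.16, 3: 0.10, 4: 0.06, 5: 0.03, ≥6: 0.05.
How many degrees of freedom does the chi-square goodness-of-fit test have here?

There are k = 7 categories and 2 parameters estimated from the data, so df = 7 − 1 − 2 = 4.

4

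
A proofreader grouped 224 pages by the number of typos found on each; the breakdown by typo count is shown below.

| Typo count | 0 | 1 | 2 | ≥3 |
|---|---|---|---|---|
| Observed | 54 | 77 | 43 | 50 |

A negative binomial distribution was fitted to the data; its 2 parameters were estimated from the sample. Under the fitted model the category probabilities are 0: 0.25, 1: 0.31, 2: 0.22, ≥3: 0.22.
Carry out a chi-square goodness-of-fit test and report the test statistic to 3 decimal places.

Expected counts E_i = n·p_i: 224×0.25 = 56, 224×0.31 = 69.44, 224×0.22 = 49.28, 224×0.22 = 49.28.
χ² = (54−56)²/56 + (77−69.44)²/69.44 + (43−49.28)²/49.28 + (50−49.28)²/49.28
   = 0.0714 + 0.8231 + 0.8003 + 0.0105
Sum = 1.705

1.705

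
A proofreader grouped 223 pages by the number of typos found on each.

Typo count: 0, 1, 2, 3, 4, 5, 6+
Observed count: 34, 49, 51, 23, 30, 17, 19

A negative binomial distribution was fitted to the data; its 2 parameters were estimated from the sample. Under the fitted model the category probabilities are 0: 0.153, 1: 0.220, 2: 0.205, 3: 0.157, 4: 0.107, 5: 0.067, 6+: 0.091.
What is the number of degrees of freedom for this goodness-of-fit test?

There are k = 7 categories and 2 parameters estimated from the data, so df = 7 − 1 − 2 = 4.

4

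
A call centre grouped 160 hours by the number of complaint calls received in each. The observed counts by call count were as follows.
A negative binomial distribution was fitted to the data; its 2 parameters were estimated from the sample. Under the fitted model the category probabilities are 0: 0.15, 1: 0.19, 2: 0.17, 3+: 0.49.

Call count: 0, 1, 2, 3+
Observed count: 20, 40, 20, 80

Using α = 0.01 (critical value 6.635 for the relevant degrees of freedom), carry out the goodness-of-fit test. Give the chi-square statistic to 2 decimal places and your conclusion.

Expected counts E_i = n·p_i: 160×0.15 = 24, 160×0.19 = 30.4, 160×0.17 = 27.2, 160×0.49 = 78.4.
χ² = (20−24)²/24 + (40−30.4)²/30.4 + (20−27.2)²/27.2 + (80−78.4)²/78.4
   = 0.667 + 3.032 + 1.906 + 0.033
Sum = 5.64
df = 1. Since 5.64 < 6.635, we do not reject H₀.

5.64; do not reject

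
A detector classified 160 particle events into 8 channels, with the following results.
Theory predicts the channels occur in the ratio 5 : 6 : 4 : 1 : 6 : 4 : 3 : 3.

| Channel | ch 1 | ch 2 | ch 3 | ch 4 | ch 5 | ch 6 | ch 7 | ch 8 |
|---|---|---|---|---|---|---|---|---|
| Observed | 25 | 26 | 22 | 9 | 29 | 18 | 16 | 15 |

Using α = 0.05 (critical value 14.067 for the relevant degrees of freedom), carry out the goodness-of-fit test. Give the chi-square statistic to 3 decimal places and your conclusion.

4.233; do not reject

Ratio total = 32. Expected counts: 160×5/32 = 25, 160×6/32 = 30, 160×4/32 = 20, 160×1/32 = 5, 160×6/32 = 30, 160×4/32 = 20, 160×3/32 = 15, 160×3/32 = 15.
χ² = (25−25)²/25 + (26−30)²/30 + (22−20)²/20 + (9−5)²/5 + (29−30)²/30 + (18−20)²/20 + (16−15)²/15 + (15−15)²/15
   = 0.0000 + 0.5333 + 0.2000 + 3.2000 + 0.0333 + 0.2000 + 0.0667 + 0.0000
Sum = 4.233
df = 7. Since 4.233 < 14.067, we do not reject H₀.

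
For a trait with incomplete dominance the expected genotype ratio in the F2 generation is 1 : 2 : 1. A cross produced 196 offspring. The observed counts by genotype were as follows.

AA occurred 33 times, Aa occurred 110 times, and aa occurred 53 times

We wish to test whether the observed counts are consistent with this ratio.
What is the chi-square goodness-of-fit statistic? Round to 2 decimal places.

Ratio total = 4. Expected counts: 196×1/4 = 49, 196×2/4 = 98, 196×1/4 = 49.
AA: (33 − 49)²/49 = 256/49 = 5.224
Aa: (110 − 98)²/98 = 144/98 = 1.469
aa: (53 − 49)²/49 = 16/49 = 0.327
Sum = 7.02

7.02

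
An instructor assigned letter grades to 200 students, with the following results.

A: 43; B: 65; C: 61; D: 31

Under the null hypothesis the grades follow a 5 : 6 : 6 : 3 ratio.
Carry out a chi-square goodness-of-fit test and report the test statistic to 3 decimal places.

Ratio total = 20. Expected counts: 200×5/20 = 50, 200×6/20 = 60, 200×6/20 = 60, 200×3/20 = 30.
A: (43 − 50)²/50 = 49/50 = 0.9800
B: (65 − 60)²/60 = 25/60 = 0.4167
C: (61 − 60)²/60 = 1/60 = 0.0167
D: (31 − 30)²/30 = 1/30 = 0.0333
Sum = 1.447

1.447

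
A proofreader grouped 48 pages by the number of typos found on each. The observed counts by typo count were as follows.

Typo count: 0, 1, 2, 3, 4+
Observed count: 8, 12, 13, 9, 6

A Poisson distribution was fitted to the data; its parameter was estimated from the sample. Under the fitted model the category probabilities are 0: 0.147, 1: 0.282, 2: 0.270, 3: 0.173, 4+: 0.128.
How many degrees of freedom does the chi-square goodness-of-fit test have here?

There are k = 5 categories and 1 parameter estimated from the data, so df = 5 − 1 − 1 = 3.

3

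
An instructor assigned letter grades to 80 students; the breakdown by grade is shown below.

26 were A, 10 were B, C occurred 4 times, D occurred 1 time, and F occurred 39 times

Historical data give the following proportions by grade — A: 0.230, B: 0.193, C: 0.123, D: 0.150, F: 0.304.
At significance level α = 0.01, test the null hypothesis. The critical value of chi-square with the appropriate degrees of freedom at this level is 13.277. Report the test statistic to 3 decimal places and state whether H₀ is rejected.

Expected counts E_i = n·p_i: 80×0.230 = 18.4, 80×0.193 = 15.44, 80×0.123 = 9.84, 80×0.150 = 12, 80×0.304 = 24.32.
cat         O        E   (O−E)²/E
A          26     18.4     3.1391
B          10    15.44     1.9167
C           4     9.84     3.4660
D           1       12    10.0833
F          39    24.32     8.8611
Sum = 27.466
df = 4. Since 27.466 > 13.277, we reject H₀.

27.466; reject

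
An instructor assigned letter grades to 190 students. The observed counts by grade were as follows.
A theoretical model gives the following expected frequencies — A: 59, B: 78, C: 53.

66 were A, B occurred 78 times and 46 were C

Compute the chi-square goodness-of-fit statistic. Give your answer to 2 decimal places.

1.76

cat         O        E   (O−E)²/E
A          66       59      0.831
B          78       78      0.000
C          46       53      0.925
Sum = 1.76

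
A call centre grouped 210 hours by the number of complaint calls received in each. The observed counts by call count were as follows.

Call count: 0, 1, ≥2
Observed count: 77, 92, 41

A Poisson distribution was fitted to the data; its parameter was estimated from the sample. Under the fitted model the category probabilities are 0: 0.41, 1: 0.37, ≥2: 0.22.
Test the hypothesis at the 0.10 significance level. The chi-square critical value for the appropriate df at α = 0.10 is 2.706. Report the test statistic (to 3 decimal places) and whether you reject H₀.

4.179; reject

Expected counts E_i = n·p_i: 210×0.41 = 86.1, 210×0.37 = 77.7, 210×0.22 = 46.2.
cat         O        E   (O−E)²/E
0          77     86.1     0.9618
1          92     77.7     2.6318
≥2         41     46.2     0.5853
Sum = 4.179
df = 1. Since 4.179 > 2.706, we reject H₀.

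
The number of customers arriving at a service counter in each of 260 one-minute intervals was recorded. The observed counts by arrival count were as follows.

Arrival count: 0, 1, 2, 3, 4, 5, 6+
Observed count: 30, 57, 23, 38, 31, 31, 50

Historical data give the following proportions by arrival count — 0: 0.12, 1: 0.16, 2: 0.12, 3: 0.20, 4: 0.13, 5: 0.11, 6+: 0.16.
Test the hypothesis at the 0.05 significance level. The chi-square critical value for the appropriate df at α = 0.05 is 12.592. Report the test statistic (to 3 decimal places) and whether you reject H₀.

Expected counts E_i = n·p_i: 260×0.12 = 31.2, 260×0.16 = 41.6, 260×0.12 = 31.2, 260×0.20 = 52, 260×0.13 = 33.8, 260×0.11 = 28.6, 260×0.16 = 41.6.
0: (30 − 31.2)²/31.2 = 1.44/31.2 = 0.0462
1: (57 − 41.6)²/41.6 = 237.16/41.6 = 5.7010
2: (23 − 31.2)²/31.2 = 67.24/31.2 = 2.1551
3: (38 − 52)²/52 = 196/52 = 3.7692
4: (31 − 33.8)²/33.8 = 7.84/33.8 = 0.2320
5: (31 − 28.6)²/28.6 = 5.76/28.6 = 0.2014
6+: (50 − 41.6)²/41.6 = 70.56/41.6 = 1.6962
Sum = 13.801
df = 6. Since 13.801 > 12.592, we reject H₀.

13.801; reject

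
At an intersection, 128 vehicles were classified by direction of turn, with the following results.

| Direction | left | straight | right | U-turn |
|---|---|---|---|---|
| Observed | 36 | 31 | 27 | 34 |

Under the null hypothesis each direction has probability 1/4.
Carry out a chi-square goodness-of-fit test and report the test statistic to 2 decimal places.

1.44

Under H₀ each category has probability 1/4, so each expected count is 128/4 = 32.
cat           O        E   (O−E)²/E
left         36       32      0.500
straight     31       32      0.031
right        27       32      0.781
U-turn       34       32      0.125
Sum = 1.44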